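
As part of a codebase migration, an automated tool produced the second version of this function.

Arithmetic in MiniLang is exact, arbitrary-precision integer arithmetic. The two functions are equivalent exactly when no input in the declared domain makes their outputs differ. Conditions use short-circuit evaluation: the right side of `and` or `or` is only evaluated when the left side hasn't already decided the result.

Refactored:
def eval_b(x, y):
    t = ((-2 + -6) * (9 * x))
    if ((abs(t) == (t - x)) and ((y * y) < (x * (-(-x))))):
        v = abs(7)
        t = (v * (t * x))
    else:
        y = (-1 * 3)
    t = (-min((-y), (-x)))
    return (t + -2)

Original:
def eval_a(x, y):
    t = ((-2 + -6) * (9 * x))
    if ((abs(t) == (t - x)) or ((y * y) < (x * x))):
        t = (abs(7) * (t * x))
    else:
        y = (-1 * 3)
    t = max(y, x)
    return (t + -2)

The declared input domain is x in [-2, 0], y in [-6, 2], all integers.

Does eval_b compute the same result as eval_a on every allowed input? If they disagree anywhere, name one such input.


At x=-2, y=-1: eval_a gives -3, eval_b gives -4.
verdict: not equivalent; witness: x=-2, y=-1


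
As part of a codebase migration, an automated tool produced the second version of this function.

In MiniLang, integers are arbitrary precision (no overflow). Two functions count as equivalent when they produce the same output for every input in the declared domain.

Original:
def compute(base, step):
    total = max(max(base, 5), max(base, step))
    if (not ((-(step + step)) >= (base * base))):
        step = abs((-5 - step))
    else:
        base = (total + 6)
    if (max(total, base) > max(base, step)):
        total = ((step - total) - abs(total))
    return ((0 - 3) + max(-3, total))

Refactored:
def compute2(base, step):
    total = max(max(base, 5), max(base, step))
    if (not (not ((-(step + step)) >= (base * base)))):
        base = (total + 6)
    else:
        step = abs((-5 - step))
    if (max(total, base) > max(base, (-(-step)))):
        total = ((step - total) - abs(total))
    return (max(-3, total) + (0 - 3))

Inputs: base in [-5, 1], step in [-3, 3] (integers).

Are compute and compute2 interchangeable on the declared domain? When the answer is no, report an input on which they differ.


Equivalent — the differences include boolean connective usage differs, yet no declared input distinguishes the two.
One worked example (base=-3, step=0) — compute: total becomes 5; next (not ((-(step + step)) >= (base * base))) evaluates to true; next step becomes 5; next (max(total, base) > max(base, step)) evaluates to false; next final value 2; compute2: total becomes 5; next (not (not ((-(step + step)) >= (base * base)))) evaluates to false; next step becomes 5; next (max(total, base) > max(base, (-(-step)))) evaluates to false; next final value 2; agreement on 2.
Across all 49 domain points the two functions coincide.
verdict: equivalent


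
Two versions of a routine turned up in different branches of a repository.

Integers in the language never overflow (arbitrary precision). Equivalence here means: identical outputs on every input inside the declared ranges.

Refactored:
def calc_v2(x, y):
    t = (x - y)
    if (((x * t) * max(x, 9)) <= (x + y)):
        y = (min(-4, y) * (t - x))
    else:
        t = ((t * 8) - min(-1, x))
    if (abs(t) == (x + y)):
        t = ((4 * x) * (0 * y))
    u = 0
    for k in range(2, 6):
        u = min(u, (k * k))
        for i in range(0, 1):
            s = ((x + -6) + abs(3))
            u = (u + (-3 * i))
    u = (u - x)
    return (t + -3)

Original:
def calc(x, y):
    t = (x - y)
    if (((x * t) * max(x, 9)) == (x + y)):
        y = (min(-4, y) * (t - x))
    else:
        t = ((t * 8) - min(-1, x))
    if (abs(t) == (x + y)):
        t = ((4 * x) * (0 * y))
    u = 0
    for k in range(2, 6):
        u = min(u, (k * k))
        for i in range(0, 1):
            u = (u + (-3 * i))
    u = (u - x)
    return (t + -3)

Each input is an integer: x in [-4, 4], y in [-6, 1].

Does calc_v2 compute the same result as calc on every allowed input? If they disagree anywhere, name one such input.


Consider the input x=-4, y=-6.
calc: t=2, then (((x * t) * max(x, 9)) == (x + y)) is false, then t=20, then (abs(t) == (x + y)) is false, then u=0, then (k=2), then u=0, then (i=0), then u=0, then (k=3), then u=0, then (i=0), then u=0, then (k=4), then u=0, then (i=0), then u=0, then (k=5), then u=0, then (i=0), then u=0, then u=4, then returns 17
calc_v2: t=2, then (((x * t) * max(x, 9)) <= (x + y)) is true, then y=-36, then (abs(t) == (x + y)) is false, then u=0, then (k=2), then u=0, then (i=0), then s=-7, then u=0, then (k=3), then u=0, then (i=0), then s=-7, then u=0, then (k=4), then u=0, then (i=0), then s=-7, then u=0, then (k=5), then u=0, then (i=0), then s=-7, then u=0, then u=4, then returns -1
17 and -1 differ, so these are not the same function on this domain.
verdict: not equivalent; witness: x=-4, y=-6


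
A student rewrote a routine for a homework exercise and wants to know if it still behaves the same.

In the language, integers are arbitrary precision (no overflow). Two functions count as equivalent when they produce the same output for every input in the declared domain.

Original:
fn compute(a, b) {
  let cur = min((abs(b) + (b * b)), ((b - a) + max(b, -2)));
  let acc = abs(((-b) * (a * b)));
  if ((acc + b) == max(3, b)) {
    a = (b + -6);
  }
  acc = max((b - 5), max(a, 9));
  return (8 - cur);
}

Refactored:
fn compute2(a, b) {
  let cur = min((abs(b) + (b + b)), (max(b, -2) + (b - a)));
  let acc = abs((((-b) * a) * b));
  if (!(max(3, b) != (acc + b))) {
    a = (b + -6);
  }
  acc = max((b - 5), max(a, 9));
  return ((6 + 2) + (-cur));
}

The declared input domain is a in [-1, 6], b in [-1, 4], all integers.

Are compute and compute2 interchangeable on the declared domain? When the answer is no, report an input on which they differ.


The rewrite breaks on a=-1, b=1, where the results are 6 and 5.
compute: cur becomes 2; next acc becomes 1; next ((acc + b) == max(3, b)) evaluates to false; next acc becomes 9; next final value 6
compute2: cur becomes 3; next acc becomes 1; next (!(max(3, b) != (acc + b))) evaluates to false; next acc becomes 9; next final value 5
verdict: not equivalent; witness: a=-1, b=1


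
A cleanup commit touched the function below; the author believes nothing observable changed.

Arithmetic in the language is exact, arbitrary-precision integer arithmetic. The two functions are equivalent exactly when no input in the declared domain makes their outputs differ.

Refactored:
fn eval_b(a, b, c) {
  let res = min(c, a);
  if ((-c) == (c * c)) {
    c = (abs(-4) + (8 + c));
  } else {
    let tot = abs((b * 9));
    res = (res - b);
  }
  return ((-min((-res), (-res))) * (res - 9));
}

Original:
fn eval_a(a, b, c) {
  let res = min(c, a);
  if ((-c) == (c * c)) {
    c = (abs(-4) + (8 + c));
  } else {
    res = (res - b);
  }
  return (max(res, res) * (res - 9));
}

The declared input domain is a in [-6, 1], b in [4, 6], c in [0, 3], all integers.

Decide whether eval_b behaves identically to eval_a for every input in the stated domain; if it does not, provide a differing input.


The two versions differ — the changes include statement counts differ, plus arithmetic usage differs, plus constant usage differs, plus min/max/abs usage differs, plus local variable names differ.
Spot check at a=0, b=6, c=1 — eval_a: res becomes 0; next ((-c) == (c * c)) evaluates to false; next res becomes -6; next final value 90. eval_b: res becomes 0; next ((-c) == (c * c)) evaluates to false; next tot becomes 54; next res becomes -6; next final value 90. Both give 90.
Every one of the 96 inputs gives matching results.
verdict: equivalent


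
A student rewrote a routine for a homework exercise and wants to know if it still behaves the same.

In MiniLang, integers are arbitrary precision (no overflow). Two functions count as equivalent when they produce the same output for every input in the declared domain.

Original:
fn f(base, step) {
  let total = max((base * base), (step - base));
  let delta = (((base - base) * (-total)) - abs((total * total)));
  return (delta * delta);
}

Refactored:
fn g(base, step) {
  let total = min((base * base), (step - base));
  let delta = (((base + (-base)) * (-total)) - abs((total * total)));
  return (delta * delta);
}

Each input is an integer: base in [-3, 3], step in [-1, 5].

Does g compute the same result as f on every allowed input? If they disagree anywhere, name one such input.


At base=-3, step=-1: f gives 6561, g gives 16.
verdict: not equivalent; witness: base=-3, step=-1


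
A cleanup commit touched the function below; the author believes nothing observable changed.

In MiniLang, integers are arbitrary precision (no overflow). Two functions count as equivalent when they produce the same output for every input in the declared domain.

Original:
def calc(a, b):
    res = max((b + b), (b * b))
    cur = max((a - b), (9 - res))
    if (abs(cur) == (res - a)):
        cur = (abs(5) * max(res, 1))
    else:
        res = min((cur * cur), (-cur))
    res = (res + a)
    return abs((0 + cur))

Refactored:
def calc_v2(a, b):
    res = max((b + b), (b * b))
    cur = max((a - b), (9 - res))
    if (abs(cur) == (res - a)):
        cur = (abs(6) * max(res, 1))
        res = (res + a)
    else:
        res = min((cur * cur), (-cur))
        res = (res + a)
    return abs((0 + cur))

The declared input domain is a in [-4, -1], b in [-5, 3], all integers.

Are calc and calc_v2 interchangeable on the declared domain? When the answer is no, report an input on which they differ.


Take a=-1, b=-2.
calc: res=4, then cur=5, then (abs(cur) == (res - a)) is true, then cur=20, then res=3, then returns 20
calc_v2: res=4, then cur=5, then (abs(cur) == (res - a)) is true, then cur=24, then res=3, then returns 24
20 against 24: the behavior changed.
verdict: not equivalent; witness: a=-1, b=-2


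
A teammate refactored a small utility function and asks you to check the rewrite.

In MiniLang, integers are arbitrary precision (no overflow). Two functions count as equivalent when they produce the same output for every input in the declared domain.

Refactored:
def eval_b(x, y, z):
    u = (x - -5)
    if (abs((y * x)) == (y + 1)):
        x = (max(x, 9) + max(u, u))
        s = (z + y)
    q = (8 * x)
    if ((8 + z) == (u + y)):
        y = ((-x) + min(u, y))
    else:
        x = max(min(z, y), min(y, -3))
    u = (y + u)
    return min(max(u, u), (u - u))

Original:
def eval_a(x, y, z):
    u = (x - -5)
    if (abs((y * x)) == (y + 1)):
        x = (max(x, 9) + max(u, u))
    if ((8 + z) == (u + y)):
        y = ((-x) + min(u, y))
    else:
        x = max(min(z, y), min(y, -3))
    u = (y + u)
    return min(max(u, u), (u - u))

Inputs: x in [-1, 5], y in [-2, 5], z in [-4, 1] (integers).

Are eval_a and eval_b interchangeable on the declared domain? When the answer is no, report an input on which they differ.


Equivalent — the differences include constant usage differs, and local variable names differ, and statement counts differ, and arithmetic usage differs, yet no declared input distinguishes the two.
As a probe, take x=3, y=3, z=1: eval_a runs u := 8 | (abs((y * x)) == (y + 1)): false | ((8 + z) == (u + y)): false | x := 1 | u := 11 | result 0; eval_b runs u := 8 | (abs((y * x)) == (y + 1)): false | q := 24 | ((8 + z) == (u + y)): false | x := 1 | u := 11 | result 0; both end at 0.
An exhaustive pass over the 336 declared inputs shows identical outputs.
verdict: equivalent


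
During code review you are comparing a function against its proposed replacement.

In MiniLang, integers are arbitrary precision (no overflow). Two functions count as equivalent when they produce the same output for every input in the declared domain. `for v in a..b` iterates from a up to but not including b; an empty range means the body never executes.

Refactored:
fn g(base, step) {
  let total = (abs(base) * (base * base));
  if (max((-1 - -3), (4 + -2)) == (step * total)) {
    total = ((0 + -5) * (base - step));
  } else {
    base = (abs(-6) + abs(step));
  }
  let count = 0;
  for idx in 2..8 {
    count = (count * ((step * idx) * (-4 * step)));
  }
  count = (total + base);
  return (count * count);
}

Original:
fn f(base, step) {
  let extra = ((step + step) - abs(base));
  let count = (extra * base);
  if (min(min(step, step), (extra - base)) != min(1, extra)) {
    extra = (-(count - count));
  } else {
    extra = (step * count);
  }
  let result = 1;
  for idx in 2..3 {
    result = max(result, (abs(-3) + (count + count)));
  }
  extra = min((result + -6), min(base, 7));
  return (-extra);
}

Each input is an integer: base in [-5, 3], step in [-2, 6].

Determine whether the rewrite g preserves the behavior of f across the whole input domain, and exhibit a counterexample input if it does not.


At base=-5, step=-2: f gives 5, g gives 17689.
verdict: not equivalent; witness: base=-5, step=-2


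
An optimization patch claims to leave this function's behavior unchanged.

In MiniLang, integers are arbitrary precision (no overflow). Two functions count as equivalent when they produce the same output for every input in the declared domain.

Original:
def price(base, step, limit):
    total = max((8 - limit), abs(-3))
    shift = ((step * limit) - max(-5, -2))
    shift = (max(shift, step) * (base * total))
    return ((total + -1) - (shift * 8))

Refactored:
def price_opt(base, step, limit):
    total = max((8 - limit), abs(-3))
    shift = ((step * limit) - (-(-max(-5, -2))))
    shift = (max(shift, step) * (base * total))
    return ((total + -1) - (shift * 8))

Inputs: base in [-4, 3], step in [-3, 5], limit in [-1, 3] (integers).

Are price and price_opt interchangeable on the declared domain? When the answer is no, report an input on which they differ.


The two are interchangeable: same computation, different form, and every declared input agrees.
As a probe, take base=-2, step=3, limit=3: price runs total = 5; shift = 11; shift = -110; return 884; price_opt runs total = 5; shift = 11; shift = -110; return 884; both end at 884.
An exhaustive pass over the 360 declared inputs shows identical outputs.
verdict: equivalent


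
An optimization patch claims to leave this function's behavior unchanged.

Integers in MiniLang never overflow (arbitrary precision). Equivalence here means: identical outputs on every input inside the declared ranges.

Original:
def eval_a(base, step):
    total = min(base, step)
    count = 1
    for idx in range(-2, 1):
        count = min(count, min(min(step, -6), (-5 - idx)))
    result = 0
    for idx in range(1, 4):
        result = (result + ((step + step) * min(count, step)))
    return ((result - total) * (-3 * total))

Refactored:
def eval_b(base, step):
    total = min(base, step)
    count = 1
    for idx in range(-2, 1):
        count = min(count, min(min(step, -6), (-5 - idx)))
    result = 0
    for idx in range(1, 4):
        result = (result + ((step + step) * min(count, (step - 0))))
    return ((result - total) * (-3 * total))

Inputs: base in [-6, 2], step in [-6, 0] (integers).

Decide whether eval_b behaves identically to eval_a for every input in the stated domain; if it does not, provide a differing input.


Side by side, the visible changes include: arithmetic usage differs; constant usage differs.
Tracing base=-4, step=-2: eval_a: total=-4, then count=1, then (idx=-2), then count=-6, then (idx=-1), then count=-6, then (idx=0), then count=-6, then result=0, then (idx=1), then result=24, then (idx=2), then result=48, then (idx=3), then result=72, then returns 912 | eval_b: total=-4, then count=1, then (idx=-2), then count=-6, then (idx=-1), then count=-6, then (idx=0), then count=-6, then result=0, then (idx=1), then result=24, then (idx=2), then result=48, then (idx=3), then result=72, then returns 912 — matching result 912.
Sweeping the whole domain (63 inputs) finds no disagreement.
verdict: equivalent


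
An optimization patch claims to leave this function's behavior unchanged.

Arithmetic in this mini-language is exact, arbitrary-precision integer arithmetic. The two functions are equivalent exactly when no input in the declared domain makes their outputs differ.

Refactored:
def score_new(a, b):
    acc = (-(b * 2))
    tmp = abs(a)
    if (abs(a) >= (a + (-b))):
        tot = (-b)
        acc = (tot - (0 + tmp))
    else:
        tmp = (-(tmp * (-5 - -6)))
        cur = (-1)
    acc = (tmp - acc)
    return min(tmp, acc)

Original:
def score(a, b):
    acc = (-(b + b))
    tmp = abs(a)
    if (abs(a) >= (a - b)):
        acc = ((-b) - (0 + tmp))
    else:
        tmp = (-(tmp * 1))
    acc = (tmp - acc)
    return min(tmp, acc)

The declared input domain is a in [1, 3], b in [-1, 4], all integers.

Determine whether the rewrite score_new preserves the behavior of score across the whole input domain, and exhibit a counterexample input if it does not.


Equivalent — the differences include arithmetic usage differs, plus statement counts differ, plus local variable names differ, plus constant usage differs, yet no declared input distinguishes the two.
Spot check at a=2, b=0 — score: acc becomes 0; next tmp becomes 2; next (abs(a) >= (a - b)) evaluates to true; next acc becomes -2; next acc becomes 4; next final value 2. score_new: acc becomes 0; next tmp becomes 2; next (abs(a) >= (a + (-b))) evaluates to true; next tot becomes 0; next acc becomes -2; next acc becomes 4; next final value 2. Both give 2.
Checked all 18 inputs in the declared domain: the outputs agree on every one.
verdict: equivalent


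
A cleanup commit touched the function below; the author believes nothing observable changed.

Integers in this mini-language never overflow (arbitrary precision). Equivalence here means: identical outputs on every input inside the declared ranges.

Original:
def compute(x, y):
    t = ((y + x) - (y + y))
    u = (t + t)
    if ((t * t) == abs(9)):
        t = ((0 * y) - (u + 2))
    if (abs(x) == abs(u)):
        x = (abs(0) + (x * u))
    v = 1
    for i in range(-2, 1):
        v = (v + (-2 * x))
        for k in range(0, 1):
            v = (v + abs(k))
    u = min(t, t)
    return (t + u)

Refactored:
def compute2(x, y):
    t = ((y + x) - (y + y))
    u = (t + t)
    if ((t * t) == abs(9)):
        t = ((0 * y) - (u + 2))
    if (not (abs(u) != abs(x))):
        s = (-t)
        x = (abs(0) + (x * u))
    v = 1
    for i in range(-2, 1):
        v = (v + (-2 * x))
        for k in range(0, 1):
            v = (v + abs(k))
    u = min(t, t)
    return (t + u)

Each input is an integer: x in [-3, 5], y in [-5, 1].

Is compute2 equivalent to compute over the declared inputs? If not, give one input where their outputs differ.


This is a faithful refactor — comparison usage differs; also boolean connective usage differs; also local variable names differ; also statement counts differ, but the computed results match everywhere.
As a probe, take x=4, y=-2: compute runs t becomes 6; next u becomes 12; next ((t * t) == abs(9)) evaluates to false; next (abs(x) == abs(u)) evaluates to false; next v becomes 1; next at i=-2:; next v becomes -7; next at k=0:; next v becomes -7; next at i=-1:; next v becomes -15; next at k=0:; next v becomes -15; next at i=0:; next v becomes -23; next at k=0:; next v becomes -23; next u becomes 6; next final value 12; compute2 runs t becomes 6; next u becomes 12; next ((t * t) == abs(9)) evaluates to false; next (not (abs(u) != abs(x))) evaluates to false; next v becomes 1; next at i=-2:; next v becomes -7; next at k=0:; next v becomes -7; next at i=-1:; next v becomes -15; next at k=0:; next v becomes -15; next at i=0:; next v becomes -23; next at k=0:; next v becomes -23; next u becomes 6; next final value 12; both end at 12.
Sweeping the whole domain (63 inputs) finds no disagreement.
verdict: equivalent


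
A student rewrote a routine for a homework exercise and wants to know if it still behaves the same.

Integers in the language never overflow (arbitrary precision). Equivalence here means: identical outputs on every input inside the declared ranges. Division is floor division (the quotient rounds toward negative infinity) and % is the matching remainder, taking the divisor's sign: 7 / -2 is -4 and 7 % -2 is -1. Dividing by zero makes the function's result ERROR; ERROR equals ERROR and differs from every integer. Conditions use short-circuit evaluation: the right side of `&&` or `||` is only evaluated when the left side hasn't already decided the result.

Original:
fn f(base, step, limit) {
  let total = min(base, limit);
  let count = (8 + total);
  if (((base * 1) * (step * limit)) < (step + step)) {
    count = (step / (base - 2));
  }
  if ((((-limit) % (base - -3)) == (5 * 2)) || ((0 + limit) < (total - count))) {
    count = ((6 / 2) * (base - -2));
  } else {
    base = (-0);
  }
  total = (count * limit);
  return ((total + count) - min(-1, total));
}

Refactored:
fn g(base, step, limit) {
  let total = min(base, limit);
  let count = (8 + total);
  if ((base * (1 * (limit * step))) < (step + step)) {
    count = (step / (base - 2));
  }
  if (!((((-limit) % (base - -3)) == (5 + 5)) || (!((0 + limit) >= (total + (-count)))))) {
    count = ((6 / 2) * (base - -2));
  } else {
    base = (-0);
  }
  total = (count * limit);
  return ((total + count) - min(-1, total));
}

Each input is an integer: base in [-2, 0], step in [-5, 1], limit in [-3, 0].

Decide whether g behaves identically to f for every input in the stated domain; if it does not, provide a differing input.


Run the pair on base=-2, step=-5, limit=-1.
f: total = -2; count = 6; (((base * 1) * (step * limit)) < (step + step)) -> false; ((((-limit) % (base - -3)) == (5 * 2)) || ((0 + limit) < (total - count))) -> false; base = 0; total = -6; return 6
g: total = -2; count = 6; ((base * (1 * (limit * step))) < (step + step)) -> false; (!((((-limit) % (base - -3)) == (5 + 5)) || (!((0 + limit) >= (total + (-count)))))) -> true; count = 0; total = 0; return 1
6 and 1 differ, so these are not the same function on this domain.
verdict: not equivalent; witness: base=-2, step=-5, limit=-1


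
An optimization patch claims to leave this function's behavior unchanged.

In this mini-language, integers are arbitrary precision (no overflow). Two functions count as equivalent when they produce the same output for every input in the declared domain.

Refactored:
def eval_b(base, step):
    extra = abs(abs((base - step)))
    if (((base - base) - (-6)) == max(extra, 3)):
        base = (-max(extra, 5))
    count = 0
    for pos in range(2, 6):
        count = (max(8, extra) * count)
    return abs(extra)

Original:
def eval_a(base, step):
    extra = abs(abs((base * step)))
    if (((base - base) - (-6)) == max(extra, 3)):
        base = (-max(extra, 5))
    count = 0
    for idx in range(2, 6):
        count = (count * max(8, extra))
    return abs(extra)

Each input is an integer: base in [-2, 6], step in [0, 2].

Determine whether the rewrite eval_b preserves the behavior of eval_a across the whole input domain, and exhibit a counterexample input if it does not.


Run the pair on base=-2, step=0.
eval_a: extra becomes 0; next (((base - base) - (-6)) == max(extra, 3)) evaluates to false; next count becomes 0; next at idx=2:; next count becomes 0; next at idx=3:; next count becomes 0; next at idx=4:; next count becomes 0; next at idx=5:; next count becomes 0; next final value 0
eval_b: extra becomes 2; next (((base - base) - (-6)) == max(extra, 3)) evaluates to false; next count becomes 0; next at pos=2:; next count becomes 0; next at pos=3:; next count becomes 0; next at pos=4:; next count becomes 0; next at pos=5:; next count becomes 0; next final value 2
0 against 2: the behavior changed.
verdict: not equivalent; witness: base=-2, step=0


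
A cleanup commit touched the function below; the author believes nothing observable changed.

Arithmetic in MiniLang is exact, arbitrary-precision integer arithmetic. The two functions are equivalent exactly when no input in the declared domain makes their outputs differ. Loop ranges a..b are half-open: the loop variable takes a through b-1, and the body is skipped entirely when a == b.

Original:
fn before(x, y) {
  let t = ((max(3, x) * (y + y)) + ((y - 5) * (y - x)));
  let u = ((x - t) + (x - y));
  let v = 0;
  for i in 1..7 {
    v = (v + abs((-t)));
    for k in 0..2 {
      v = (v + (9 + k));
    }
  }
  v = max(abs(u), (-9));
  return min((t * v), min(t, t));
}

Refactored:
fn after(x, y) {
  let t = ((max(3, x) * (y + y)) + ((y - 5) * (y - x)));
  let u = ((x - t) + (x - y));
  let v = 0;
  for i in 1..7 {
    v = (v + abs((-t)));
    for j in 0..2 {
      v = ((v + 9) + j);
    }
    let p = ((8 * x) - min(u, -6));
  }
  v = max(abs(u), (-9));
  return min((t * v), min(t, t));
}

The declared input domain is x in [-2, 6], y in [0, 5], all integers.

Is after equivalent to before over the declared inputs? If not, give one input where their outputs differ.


Side by side, the visible changes include: local variable names differ, constant usage differs, statement counts differ, arithmetic usage differs, min/max/abs usage differs.
One worked example (x=-2, y=2) — before: t=0, then u=-6, then v=0, then (i=1), then v=0, then (k=0), then v=9, then (k=1), then v=19, then (i=2), then v=19, then (k=0), then v=28, then (k=1), then v=38, then (i=3), then v=38, then (k=0), then v=47, then (k=1), then v=57, then (i=4), then v=57, then (k=0), then v=66, then (k=1), then v=76, then (i=5), then v=76, then (k=0), then v=85, then (k=1), then v=95, then (i=6), then v=95, then (k=0), then v=104, then (k=1), then v=114, then v=6, then returns 0; after: t=0, then u=-6, then v=0, then (i=1), then v=0, then (j=0), then v=9, then (j=1), then v=19, then p=-10, then (i=2), then v=19, then (j=0), then v=28, then (j=1), then v=38, then p=-10, then (i=3), then v=38, then (j=0), then v=47, then (j=1), then v=57, then p=-10, then (i=4), then v=57, then (j=0), then v=66, then (j=1), then v=76, then p=-10, then (i=5), then v=76, then (j=0), then v=85, then (j=1), then v=95, then p=-10, then (i=6), then v=95, then (j=0), then v=104, then (j=1), then v=114, then p=-10, then v=6, then returns 0; agreement on 0.
Across all 54 domain points the two functions coincide.
verdict: equivalent


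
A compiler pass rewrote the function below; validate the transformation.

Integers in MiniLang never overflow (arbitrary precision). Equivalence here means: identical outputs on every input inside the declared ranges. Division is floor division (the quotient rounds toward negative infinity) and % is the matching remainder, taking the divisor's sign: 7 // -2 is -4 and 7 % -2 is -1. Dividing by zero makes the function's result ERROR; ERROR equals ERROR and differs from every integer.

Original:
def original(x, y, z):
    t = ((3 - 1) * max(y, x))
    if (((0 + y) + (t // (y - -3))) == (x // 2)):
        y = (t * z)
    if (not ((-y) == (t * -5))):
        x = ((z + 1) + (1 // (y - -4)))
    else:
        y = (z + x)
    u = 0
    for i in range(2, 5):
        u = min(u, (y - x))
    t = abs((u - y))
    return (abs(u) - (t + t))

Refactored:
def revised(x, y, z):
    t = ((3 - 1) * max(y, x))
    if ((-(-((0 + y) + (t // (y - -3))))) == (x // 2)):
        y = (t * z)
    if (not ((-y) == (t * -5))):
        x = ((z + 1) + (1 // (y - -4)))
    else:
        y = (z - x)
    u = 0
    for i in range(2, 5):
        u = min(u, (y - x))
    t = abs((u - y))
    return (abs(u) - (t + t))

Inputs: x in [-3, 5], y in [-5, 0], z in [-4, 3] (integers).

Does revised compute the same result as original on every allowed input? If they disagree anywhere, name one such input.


Try x=-3, y=0, z=-3.
original: t := 0 | (((0 + y) + (t // (y - -3))) == (x // 2)): false | (not ((-y) == (t * -5))): false | y := -6 | u := 0 | iter i=2: | u := -3 | iter i=3: | u := -3 | iter i=4: | u := -3 | t := 3 | result -3
revised: t := 0 | ((-(-((0 + y) + (t // (y - -3))))) == (x // 2)): false | (not ((-y) == (t * -5))): false | y := 0 | u := 0 | iter i=2: | u := 0 | iter i=3: | u := 0 | iter i=4: | u := 0 | t := 0 | result 0
-3 and 0 differ, so these are not the same function on this domain.
verdict: not equivalent; witness: x=-3, y=0, z=-3


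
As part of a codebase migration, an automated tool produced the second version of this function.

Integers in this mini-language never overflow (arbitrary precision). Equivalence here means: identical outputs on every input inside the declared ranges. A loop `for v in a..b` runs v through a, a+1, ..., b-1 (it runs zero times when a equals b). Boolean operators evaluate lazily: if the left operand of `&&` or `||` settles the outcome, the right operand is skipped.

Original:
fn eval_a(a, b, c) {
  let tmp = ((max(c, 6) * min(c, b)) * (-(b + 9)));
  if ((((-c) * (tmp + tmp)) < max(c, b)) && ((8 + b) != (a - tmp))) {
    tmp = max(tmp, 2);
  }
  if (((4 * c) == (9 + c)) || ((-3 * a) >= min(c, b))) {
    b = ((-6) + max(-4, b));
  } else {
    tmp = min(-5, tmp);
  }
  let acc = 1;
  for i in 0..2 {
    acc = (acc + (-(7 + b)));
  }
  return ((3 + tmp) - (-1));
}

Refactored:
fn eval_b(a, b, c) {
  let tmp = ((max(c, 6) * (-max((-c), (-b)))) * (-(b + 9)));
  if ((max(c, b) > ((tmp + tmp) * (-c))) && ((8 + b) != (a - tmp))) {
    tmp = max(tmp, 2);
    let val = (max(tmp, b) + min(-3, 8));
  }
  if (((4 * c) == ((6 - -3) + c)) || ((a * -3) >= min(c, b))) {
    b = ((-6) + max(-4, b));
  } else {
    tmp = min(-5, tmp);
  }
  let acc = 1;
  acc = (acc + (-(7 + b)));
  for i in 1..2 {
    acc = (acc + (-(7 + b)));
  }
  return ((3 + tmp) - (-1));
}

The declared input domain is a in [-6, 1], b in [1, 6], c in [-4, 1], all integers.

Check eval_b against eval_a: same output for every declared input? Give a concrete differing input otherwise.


Side by side, the visible changes include: constant usage differs, and loop structure differs, and local variable names differ, and min/max/abs usage differs, and arithmetic usage differs, and comparison usage differs, and statement counts differ.
One worked example (a=-6, b=4, c=-4) — eval_a: tmp = 312; ((((-c) * (tmp + tmp)) < max(c, b)) && ((8 + b) != (a - tmp))) -> false; (((4 * c) == (9 + c)) || ((-3 * a) >= min(c, b))) -> true; b = -2; acc = 1; [i=0]; acc = -4; [i=1]; acc = -9; return 316; eval_b: tmp = 312; ((max(c, b) > ((tmp + tmp) * (-c))) && ((8 + b) != (a - tmp))) -> false; (((4 * c) == ((6 - -3) + c)) || ((a * -3) >= min(c, b))) -> true; b = -2; acc = 1; acc = -4; [i=1]; acc = -9; return 316; agreement on 316.
An exhaustive pass over the 288 declared inputs shows identical outputs.
verdict: equivalent


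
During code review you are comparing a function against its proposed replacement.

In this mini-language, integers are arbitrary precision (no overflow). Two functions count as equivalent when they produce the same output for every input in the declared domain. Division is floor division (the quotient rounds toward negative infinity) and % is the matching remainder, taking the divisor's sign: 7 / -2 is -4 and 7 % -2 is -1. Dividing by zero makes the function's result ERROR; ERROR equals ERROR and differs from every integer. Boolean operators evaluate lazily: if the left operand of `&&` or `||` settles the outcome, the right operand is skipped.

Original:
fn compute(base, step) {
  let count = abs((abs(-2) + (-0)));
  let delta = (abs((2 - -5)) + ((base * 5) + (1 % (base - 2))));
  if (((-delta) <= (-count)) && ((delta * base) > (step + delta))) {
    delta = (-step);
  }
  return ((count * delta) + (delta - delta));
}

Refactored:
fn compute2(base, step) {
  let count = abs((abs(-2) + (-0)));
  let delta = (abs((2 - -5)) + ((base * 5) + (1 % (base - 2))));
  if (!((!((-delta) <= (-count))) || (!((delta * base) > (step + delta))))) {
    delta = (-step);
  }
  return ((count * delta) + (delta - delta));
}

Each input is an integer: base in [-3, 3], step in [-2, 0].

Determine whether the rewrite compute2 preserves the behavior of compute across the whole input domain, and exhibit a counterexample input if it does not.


Comparing the listings, the differences include: boolean connective usage differs.
As a probe, take base=3, step=-2: compute runs count=2, then delta=22, then (((-delta) <= (-count)) && ((delta * base) > (step + delta))) is true, then delta=2, then returns 4; compute2 runs count=2, then delta=22, then (!((!((-delta) <= (-count))) || (!((delta * base) > (step + delta))))) is true, then delta=2, then returns 4; both end at 4.
Sweeping the whole domain (21 inputs) finds no disagreement.
verdict: equivalent


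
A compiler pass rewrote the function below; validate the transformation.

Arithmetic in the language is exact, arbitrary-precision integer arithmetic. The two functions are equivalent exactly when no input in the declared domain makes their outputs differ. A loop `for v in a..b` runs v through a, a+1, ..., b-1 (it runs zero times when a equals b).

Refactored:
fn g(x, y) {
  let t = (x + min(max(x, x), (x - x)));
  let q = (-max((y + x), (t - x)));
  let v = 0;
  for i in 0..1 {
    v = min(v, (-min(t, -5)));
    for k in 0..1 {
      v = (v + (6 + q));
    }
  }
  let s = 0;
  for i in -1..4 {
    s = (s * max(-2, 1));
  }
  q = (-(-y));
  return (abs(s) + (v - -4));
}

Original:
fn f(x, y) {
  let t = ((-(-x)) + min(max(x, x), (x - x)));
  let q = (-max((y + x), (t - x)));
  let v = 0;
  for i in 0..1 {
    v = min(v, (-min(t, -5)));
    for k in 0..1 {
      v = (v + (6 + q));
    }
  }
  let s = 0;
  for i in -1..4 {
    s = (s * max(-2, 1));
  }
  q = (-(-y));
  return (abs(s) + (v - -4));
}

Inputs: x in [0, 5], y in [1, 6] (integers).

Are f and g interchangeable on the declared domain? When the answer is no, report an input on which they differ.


The two versions differ — the changes include same computation, different form.
Tracing x=3, y=5: f: t=3, then q=-8, then v=0, then (i=0), then v=0, then (k=0), then v=-2, then s=0, then (i=-1), then s=0, then (i=0), then s=0, then (i=1), then s=0, then (i=2), then s=0, then (i=3), then s=0, then q=5, then returns 2 | g: t=3, then q=-8, then v=0, then (i=0), then v=0, then (k=0), then v=-2, then s=0, then (i=-1), then s=0, then (i=0), then s=0, then (i=1), then s=0, then (i=2), then s=0, then (i=3), then s=0, then q=5, then returns 2 — matching result 2.
Every one of the 36 inputs gives matching results.
verdict: equivalent


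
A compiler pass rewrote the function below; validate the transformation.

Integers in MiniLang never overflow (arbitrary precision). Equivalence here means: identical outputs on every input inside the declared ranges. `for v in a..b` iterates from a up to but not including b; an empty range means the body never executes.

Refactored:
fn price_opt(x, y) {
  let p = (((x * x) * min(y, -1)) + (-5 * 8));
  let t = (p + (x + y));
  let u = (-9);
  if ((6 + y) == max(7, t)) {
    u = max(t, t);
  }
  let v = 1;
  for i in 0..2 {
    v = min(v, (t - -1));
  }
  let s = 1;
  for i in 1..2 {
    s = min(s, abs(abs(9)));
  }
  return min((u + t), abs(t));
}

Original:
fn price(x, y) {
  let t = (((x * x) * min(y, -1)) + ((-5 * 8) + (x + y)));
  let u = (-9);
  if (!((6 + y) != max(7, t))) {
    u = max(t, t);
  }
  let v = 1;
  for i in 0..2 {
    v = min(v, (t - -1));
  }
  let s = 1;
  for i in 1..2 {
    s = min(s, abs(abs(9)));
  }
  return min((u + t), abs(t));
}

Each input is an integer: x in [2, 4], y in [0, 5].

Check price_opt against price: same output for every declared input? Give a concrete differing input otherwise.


Reading the diff, among the changes: local variable names differ; comparison usage differs; boolean connective usage differs; statement counts differ.
As a probe, take x=4, y=0: price runs t becomes -52; next u becomes -9; next (!((6 + y) != max(7, t))) evaluates to false; next v becomes 1; next at i=0:; next v becomes -51; next at i=1:; next v becomes -51; next s becomes 1; next at i=1:; next s becomes 1; next final value -61; price_opt runs p becomes -56; next t becomes -52; next u becomes -9; next ((6 + y) == max(7, t)) evaluates to false; next v becomes 1; next at i=0:; next v becomes -51; next at i=1:; next v becomes -51; next s becomes 1; next at i=1:; next s becomes 1; next final value -61; both end at -61.
Across all 18 domain points the two functions coincide.
verdict: equivalent


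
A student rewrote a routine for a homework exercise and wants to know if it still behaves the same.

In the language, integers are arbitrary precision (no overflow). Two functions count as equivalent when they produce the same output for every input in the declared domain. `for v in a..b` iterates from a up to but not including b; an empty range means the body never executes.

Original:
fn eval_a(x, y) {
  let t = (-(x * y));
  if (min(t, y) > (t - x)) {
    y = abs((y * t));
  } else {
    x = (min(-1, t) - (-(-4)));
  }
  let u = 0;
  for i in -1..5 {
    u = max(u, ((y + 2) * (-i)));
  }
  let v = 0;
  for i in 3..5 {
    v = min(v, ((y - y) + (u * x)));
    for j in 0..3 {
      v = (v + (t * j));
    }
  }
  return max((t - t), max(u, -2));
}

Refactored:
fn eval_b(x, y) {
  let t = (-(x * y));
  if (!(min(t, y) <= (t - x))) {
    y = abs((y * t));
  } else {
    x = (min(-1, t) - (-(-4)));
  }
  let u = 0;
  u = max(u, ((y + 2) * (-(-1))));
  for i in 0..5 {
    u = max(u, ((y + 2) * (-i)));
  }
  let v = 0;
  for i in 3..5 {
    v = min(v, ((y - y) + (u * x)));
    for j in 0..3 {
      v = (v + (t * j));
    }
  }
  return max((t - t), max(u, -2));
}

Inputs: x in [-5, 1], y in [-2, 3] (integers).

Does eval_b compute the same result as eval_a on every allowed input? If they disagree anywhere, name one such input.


Although min/max/abs usage differs; also statement counts differ; also comparison usage differs; also boolean connective usage differs; also constant usage differs; also loop structure differs; also arithmetic usage differs, 42/42 inputs agree.
verdict: equivalent


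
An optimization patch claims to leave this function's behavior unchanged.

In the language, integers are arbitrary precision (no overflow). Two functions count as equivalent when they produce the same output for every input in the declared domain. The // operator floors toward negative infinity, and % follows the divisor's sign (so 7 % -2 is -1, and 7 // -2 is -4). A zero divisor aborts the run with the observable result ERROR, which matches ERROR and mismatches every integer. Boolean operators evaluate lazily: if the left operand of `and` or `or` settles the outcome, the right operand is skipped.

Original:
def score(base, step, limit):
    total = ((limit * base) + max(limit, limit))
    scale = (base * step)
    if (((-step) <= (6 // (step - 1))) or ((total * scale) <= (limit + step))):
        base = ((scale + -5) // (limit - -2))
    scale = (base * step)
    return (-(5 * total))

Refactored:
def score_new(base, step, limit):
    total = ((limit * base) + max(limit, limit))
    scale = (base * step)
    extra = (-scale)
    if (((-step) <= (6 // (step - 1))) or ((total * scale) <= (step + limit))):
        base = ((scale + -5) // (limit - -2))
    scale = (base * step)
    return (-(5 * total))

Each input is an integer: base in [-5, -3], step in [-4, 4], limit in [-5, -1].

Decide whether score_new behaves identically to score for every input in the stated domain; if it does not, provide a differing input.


Equivalent — the differences include local variable names differ, and statement counts differ, yet no declared input distinguishes the two.
One worked example (base=-4, step=4, limit=-1) — score: total := 3 | scale := -16 | (((-step) <= (6 // (step - 1))) or ((total * scale) <= (limit + step))): true | base := -21 | scale := -84 | result -15; score_new: total := 3 | scale := -16 | extra := 16 | (((-step) <= (6 // (step - 1))) or ((total * scale) <= (step + limit))): true | base := -21 | scale := -84 | result -15; agreement on -15.
Across all 135 domain points the two functions coincide.
verdict: equivalent


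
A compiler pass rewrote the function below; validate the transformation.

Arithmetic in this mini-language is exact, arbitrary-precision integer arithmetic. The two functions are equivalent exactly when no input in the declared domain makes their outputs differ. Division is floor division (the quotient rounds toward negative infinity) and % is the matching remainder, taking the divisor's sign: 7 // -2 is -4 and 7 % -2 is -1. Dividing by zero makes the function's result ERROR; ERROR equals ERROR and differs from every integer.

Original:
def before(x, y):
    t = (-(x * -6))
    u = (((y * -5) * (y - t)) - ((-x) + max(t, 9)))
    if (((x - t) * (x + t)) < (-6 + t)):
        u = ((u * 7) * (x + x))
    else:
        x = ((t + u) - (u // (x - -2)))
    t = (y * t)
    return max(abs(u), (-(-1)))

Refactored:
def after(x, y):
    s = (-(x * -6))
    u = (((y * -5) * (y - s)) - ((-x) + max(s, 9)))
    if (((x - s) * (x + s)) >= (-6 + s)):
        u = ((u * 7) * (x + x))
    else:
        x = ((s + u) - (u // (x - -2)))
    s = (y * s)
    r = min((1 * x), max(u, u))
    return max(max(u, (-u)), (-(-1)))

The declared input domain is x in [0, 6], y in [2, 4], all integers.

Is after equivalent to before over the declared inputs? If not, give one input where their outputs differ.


Evaluate both at x=0, y=2.
before: t=0, then u=-29, then (((x - t) * (x + t)) < (-6 + t)) is false, then x=-14, then t=0, then returns 29
after: s=0, then u=-29, then (((x - s) * (x + s)) >= (-6 + s)) is true, then u=0, then s=0, then r=0, then returns 1
29 and 1 differ, so these are not the same function on this domain.
verdict: not equivalent; witness: x=0, y=2
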